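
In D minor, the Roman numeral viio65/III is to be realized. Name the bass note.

The applied chord viio65/III is rooted on E: E-G-Bb-Db.
The figure 65 means first inversion — the third is in the bass.

G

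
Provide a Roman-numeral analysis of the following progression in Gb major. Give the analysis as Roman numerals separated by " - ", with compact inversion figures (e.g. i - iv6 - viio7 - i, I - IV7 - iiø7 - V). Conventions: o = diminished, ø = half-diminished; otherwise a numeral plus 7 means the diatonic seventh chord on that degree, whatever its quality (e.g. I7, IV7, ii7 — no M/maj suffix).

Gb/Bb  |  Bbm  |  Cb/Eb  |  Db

I6 - iii - IV6 - V

Gb/Bb has root Gb, degree 1 in Gb major, so I6.
Bbm: root Bb is the mediant; minor triad there is iii.
Cb/Eb has root Cb, degree 4 in Gb major, so IV6.
Db has root Db, degree 5 in Gb major, so V.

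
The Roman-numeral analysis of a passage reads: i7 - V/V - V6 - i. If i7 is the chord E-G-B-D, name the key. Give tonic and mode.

E minor

i7 is given as E-G-B-D — a minor seventh chord with root E.
If E is scale degree 1 and the mode makes that degree carry a minor seventh chord, the tonic is E and the mode is minor.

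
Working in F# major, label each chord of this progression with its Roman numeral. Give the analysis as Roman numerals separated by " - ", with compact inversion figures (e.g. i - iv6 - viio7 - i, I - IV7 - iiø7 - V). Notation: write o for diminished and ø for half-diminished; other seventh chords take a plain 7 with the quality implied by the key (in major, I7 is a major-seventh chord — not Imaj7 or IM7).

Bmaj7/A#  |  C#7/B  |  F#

Bmaj7/A#: major seventh chord on B = scale degree 4 → IV42.
C#7/B: dominant seventh chord on C# = scale degree 5 → V42.
F#: major triad on F# = scale degree 1 → I.

IV42 - V42 - I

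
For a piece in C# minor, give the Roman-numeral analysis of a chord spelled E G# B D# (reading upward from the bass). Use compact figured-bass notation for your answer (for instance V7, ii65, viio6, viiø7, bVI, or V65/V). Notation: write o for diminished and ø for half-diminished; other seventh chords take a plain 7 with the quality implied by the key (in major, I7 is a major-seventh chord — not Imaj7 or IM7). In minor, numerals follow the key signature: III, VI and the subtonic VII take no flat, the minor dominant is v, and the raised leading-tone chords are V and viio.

The pitches E-G#-B-D# form a major seventh chord rooted on E.
In C# minor, E is the mediant; the diatonic major seventh chord there is III7.

III7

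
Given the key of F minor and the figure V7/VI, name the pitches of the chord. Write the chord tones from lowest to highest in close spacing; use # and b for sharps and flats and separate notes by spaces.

Ab C Eb Gb

The slash means an applied dominant: we want the dominant of VI. In F minor, VI is Db major, and its dominant is built on Ab.
Building a dominant seventh chord on Ab gives Ab-C-Eb-Gb.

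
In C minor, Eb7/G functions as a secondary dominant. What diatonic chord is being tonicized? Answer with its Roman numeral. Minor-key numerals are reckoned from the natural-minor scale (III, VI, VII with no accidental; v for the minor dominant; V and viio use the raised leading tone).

VI

The chord is a dominant seventh chord on Eb.
A dominant resolves down a perfect fifth: Eb → Ab. In C minor, Ab is scale degree 6, i.e. VI.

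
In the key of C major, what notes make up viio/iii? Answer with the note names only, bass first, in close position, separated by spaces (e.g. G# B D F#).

D# F# A

viio/iii is a secondary leading-tone chord. The target iii is E in C major; the applied chord is rooted a semitone below, on D#.
Building a diminished triad on D# gives D#-F#-A.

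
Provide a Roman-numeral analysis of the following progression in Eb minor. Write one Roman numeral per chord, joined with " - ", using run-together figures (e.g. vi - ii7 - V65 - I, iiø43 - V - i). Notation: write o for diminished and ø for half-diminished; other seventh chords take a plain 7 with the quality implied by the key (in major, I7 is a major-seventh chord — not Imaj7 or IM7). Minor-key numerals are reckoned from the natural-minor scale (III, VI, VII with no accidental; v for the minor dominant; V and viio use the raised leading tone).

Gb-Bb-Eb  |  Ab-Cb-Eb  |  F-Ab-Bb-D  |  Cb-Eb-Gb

Gb-Bb-Eb has root Eb, degree 1 in Eb minor, so i6.
Ab-Cb-Eb: root Ab is the subdominant; minor triad there is iv.
F-Ab-Bb-D has root Bb, degree 5 in Eb minor, so V43.
Cb-Eb-Gb has root Cb, degree 6 in Eb minor, so VI.

i6 - iv - V43 - VI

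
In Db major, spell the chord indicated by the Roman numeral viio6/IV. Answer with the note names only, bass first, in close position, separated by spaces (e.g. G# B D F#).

The slash marks an applied leading-tone chord: viio of IV. In Db major, IV is Gb, so the leading tone to it is F, a half step below.
Building a diminished triad on F gives F-Ab-Cb.
With the 6 figure the chord is in first inversion; from the bass Ab upward in close position it reads Ab-Cb-F.

Ab Cb F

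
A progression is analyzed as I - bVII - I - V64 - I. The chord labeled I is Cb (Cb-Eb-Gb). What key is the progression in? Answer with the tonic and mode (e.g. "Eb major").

I is given as Cb-Eb-Gb — a major triad with root Cb.
If Cb is scale degree 1 and the mode makes that degree carry a major triad, the tonic is Cb and the mode is major.

Cb major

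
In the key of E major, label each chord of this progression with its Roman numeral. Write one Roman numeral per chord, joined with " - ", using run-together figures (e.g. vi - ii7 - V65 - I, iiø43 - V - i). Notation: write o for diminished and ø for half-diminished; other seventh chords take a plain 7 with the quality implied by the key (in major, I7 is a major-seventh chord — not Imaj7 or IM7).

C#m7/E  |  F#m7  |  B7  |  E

vi65 - ii7 - V7 - I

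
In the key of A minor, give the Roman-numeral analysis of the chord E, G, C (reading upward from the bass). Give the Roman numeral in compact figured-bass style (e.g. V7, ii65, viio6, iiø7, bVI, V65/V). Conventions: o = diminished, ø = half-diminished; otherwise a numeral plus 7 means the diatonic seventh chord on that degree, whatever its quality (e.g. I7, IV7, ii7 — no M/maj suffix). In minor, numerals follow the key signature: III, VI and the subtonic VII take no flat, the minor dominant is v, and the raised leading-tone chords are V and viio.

Stacked in thirds the chord is C-E-G: a major triad on C.
C is scale degree 3 in A minor, and a major triad on that degree is written III.
With E in the bass the chord is in first inversion, so the figured bass is 6.

III6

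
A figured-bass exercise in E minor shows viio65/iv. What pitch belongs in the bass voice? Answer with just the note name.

The applied chord viio65/iv is rooted on G#: G#-B-D-F.
The figure 65 means first inversion — the third is in the bass.

B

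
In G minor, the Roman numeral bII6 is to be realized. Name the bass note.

bII in G minor has root Ab; the chord is Ab-C-Eb.
The figure 6 means first inversion — the third is in the bass.

C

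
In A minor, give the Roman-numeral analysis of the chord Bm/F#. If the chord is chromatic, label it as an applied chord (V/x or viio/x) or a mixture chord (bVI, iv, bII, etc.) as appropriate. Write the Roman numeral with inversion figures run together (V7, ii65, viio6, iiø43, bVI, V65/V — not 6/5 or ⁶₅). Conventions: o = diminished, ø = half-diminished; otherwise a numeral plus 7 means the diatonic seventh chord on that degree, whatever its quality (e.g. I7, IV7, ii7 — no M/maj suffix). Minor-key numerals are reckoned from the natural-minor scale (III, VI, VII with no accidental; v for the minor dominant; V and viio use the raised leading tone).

Stacked in thirds the chord is B-D-F#: a minor triad on B.
B is the second degree of A minor. This is the minor supertonic, borrowed from the parallel major (the Dorian ii).
With F# in the bass the chord is in second inversion, so the figured bass is 64.

ii64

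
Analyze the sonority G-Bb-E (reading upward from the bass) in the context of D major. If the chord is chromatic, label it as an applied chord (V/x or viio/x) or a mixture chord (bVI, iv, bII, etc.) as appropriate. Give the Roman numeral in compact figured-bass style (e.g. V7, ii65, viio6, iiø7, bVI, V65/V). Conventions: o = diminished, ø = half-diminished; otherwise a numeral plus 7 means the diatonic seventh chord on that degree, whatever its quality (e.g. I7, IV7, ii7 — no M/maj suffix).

The pitches E-G-Bb form a diminished triad rooted on E.
E is the second degree of D major. This is the diminished supertonic triad, borrowed from the parallel minor.
With G in the bass the chord is in first inversion, so the figured bass is 6.

iio6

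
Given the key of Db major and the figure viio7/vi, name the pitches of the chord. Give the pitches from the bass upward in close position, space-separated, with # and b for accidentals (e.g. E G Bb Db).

viio7/vi is a secondary leading-tone chord. The target vi is Bb in Db major; the applied chord is rooted a semitone below, on A.
Building a fully diminished seventh chord on A gives A-C-Eb-Gb.

A C Eb Gb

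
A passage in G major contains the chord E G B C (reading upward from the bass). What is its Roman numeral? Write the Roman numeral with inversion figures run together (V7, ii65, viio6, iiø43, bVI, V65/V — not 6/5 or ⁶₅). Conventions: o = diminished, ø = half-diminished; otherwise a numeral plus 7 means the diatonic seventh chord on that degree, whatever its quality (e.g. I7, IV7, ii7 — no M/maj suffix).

IV65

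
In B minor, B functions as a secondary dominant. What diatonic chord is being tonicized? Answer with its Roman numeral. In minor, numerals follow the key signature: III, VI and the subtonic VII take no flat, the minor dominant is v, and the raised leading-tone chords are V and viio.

iv

The chord is a major triad on B.
A dominant resolves down a perfect fifth: B → E. In B minor, E is scale degree 4, i.e. iv.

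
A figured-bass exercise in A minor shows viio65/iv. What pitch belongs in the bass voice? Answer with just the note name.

E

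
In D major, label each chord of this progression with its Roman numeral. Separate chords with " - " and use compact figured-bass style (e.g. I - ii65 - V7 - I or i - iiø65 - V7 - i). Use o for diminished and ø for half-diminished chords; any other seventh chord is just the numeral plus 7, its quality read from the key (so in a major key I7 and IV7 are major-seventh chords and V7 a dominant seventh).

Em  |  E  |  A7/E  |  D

Em has root E, degree 2 in D major, so ii.
E is the secondary dominant of V (major triad on E): V/V.
A7/E has root A, degree 5 in D major, so V43.
D has root D, degree 1 in D major, so I.

ii - V/V - V43 - I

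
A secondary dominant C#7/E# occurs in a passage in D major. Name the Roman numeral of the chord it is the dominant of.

The chord is a dominant seventh chord on C#.
A dominant resolves down a perfect fifth: C# → F#. In D major, F# is scale degree 3, i.e. iii.

iii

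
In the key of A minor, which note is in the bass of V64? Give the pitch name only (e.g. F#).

V in A minor has root E; the chord is E-G#-B.
The figure 64 means second inversion — the fifth is in the bass.

B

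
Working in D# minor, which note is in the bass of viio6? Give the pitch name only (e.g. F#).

E#

viio in D# minor has root C##; the chord is C##-E#-G#.
The figure 6 means first inversion — the third is in the bass.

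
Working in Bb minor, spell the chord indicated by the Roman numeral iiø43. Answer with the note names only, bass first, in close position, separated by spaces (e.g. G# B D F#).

The numeral's case and figure indicate a half-diminished seventh chord. In Bb minor its root, scale degree 2, is C.
Stacking thirds from C gives C-Eb-Gb-Bb.
With the 43 figure the chord is in second inversion; from the bass Gb upward in close position it reads Gb-Bb-C-Eb.

Gb Bb C Eb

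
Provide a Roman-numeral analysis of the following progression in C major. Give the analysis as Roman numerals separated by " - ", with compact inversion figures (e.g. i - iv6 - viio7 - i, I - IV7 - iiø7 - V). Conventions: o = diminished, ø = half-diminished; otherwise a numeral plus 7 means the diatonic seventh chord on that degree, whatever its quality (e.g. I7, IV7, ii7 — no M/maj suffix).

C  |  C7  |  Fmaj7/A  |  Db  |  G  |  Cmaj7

C has root C, degree 1 in C major, so I.
C7: chromatic; C is V of IV, so V7/IV.
Fmaj7/A has root F, degree 4 in C major, so IV65.
Db is non-diatonic — a major triad on the lowered supertonic (Db): the Neapolitan chord, bII.
G: root G is the dominant; major triad there is V.
Cmaj7: root C is the tonic; major seventh chord there is I7.

I - V7/IV - IV65 - bII - V - I7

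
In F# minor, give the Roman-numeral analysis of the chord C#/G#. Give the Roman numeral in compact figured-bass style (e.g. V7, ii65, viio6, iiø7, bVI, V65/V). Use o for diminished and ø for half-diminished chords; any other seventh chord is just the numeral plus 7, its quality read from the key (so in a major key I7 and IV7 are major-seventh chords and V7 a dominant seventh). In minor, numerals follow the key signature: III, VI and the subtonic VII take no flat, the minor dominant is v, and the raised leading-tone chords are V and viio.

The pitches C#-E#-G# form a major triad rooted on C#.
C# is scale degree 5 in F# minor, and a major triad on that degree is written V.
With G# in the bass the chord is in second inversion, so the figured bass is 64.

V64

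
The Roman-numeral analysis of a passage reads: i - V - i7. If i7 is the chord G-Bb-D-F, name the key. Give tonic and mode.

G minor

The anchor chord is a minor seventh chord on G, labeled i7.
If G is scale degree 1 and the mode makes that degree carry a minor seventh chord, the tonic is G and the mode is minor.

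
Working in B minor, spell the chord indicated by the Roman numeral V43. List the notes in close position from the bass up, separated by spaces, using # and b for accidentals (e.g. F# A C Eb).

In B minor, scale degree 5 is F#. The dominant is major (leading tone raised), so V is a dominant seventh chord.
Stacking thirds from F# gives F#-A#-C#-E.
With the 43 figure the chord is in second inversion; from the bass C# upward in close position it reads C#-E-F#-A#.

C# E F# A#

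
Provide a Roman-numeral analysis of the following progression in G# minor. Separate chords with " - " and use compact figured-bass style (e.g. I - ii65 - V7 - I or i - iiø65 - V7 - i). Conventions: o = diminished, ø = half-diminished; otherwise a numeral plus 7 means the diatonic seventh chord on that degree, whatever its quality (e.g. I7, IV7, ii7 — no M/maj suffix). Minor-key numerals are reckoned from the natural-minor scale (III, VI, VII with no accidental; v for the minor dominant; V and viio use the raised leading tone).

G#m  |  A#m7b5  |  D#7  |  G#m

G#m: minor triad on G# = scale degree 1 → i.
A#m7b5: half-diminished seventh chord on A# = scale degree 2 → iiø7.
D#7: root D# is the dominant; dominant seventh chord there is V7.
G#m: root G# is the tonic; minor triad there is i.

i - iiø7 - V7 - i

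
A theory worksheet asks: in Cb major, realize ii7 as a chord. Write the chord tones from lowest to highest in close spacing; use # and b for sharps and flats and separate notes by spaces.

The numeral's case and figure indicate a minor seventh chord. In Cb major its root, the second degree, is Db.
That chord is spelled Db-Fb-Ab-Cb.

Db Fb Ab Cb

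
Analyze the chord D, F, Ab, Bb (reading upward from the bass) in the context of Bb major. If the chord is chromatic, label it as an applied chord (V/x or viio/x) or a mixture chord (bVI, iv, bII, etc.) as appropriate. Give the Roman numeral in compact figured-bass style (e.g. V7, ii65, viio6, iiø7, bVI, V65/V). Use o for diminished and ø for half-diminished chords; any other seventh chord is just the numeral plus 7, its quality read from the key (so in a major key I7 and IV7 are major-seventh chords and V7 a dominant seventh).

V65/IV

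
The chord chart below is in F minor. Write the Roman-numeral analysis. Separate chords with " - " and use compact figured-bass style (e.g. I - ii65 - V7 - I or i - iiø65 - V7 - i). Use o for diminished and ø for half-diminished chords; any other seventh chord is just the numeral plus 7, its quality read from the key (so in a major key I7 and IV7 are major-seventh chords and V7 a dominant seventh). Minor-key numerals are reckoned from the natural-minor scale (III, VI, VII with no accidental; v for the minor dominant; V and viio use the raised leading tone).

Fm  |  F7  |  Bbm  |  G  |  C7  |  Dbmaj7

i - V7/iv - iv - V/V - V7 - VI7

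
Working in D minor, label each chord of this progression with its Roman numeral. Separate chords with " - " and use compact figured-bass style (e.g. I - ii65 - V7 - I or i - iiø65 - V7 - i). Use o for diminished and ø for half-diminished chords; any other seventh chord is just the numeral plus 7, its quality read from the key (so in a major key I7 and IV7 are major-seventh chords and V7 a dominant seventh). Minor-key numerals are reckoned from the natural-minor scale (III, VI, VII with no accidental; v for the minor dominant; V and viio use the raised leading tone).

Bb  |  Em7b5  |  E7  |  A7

Bb: major triad on Bb = scale degree 6 → VI.
Em7b5: half-diminished seventh chord on E = scale degree 2 → iiø7.
E7 is the secondary dominant of V (dominant seventh chord on E): V7/V.
A7: root A is the dominant; dominant seventh chord there is V7.

VI - iiø7 - V7/V - V7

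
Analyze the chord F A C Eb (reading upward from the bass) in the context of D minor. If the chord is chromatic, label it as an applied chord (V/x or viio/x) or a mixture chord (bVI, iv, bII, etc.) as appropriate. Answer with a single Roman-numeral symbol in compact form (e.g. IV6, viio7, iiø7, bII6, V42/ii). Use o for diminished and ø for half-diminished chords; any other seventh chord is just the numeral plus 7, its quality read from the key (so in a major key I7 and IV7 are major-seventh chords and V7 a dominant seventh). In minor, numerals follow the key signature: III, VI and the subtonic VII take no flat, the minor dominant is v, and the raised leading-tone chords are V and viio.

V7/VI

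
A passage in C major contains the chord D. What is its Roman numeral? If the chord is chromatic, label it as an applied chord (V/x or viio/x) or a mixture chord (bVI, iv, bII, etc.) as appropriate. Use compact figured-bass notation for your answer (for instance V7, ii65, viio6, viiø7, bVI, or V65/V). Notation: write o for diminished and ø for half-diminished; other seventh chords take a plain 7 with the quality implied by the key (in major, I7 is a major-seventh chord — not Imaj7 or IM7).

V/V

Stacked in thirds the chord is D-F#-A: a major triad on D.
D is not a diatonic chord root with this quality in C major, but it lies a perfect fifth above G (V), so the chord functions as an applied dominant of V.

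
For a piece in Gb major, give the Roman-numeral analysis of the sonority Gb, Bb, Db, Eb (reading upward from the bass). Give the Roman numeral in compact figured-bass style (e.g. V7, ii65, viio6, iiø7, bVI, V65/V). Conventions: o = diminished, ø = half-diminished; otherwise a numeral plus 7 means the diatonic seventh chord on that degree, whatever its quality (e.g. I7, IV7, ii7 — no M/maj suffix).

The pitches Eb-Gb-Bb-Db form a minor seventh chord rooted on Eb.
In Gb major, Eb is the submediant; the diatonic minor seventh chord there is vi7.
With Gb in the bass the chord is in first inversion, so the figured bass is 65.

vi65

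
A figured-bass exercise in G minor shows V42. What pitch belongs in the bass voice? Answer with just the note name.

C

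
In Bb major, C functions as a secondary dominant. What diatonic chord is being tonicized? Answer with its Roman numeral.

V

The chord is a major triad on C.
A dominant resolves down a perfect fifth: C → F. In Bb major, F is scale degree 5, i.e. V.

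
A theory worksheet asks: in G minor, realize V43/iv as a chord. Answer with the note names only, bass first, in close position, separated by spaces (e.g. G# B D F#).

D F G B

The slash means an applied dominant: we want the dominant of iv. In G minor, iv is C minor, and its dominant is built on G.
Building a dominant seventh chord on G gives G-B-D-F.
The figured bass 43 indicates second inversion, placing the fifth (D) in the bass: D-F-G-B.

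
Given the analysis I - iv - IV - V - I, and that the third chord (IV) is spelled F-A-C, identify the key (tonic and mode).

C major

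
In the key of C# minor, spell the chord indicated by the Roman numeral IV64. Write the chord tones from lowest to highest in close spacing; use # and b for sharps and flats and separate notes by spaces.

IV64 is the major subdominant, borrowed from the parallel major. In C# minor that root is F#.
So the chord is F#-A#-C#, a major triad.
The figured bass 64 indicates second inversion, placing the fifth (C#) in the bass: C#-F#-A#.

C# F# A#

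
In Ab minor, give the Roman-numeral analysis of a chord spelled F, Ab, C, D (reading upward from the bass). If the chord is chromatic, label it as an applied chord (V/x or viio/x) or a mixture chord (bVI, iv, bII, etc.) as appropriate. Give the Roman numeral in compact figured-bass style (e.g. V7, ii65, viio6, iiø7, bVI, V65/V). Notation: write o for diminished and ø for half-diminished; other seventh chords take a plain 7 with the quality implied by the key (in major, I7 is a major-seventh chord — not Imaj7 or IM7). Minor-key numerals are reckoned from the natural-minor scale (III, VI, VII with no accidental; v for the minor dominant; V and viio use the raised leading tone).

viiø65/V

Stacked in thirds the chord is D-F-Ab-C: a half-diminished seventh chord on D.
D sits a half step below Eb (V in Ab minor); a diminished chord there is the applied leading-tone chord of V.
With F in the bass the chord is in first inversion, so the figured bass is 65.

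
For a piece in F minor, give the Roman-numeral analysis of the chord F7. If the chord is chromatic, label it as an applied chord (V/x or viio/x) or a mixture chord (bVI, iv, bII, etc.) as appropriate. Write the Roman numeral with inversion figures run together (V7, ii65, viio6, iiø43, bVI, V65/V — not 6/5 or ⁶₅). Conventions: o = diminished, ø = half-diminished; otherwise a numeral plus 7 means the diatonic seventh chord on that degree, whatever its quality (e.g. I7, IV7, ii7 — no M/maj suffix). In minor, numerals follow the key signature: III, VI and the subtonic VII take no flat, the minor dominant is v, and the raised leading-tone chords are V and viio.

Stacked in thirds the chord is F-A-C-Eb: a dominant seventh chord on F.
F is not a diatonic chord root with this quality in F minor, but it lies a perfect fifth above Bb (iv), so the chord functions as an applied dominant of iv.

V7/iv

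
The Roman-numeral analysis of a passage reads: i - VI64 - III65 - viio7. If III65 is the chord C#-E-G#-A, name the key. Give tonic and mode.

III65 is given as C#-E-G#-A — a major seventh chord with root A.
If A is scale degree 3 and the mode makes that degree carry a major seventh chord, the tonic is F# and the mode is minor.

F# minor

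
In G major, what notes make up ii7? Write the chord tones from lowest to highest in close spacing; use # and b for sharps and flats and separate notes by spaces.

In G major, the second degree is A, and the diatonic chord built there is a minor seventh chord.
Stacking thirds from A gives A-C-E-G.

A C E G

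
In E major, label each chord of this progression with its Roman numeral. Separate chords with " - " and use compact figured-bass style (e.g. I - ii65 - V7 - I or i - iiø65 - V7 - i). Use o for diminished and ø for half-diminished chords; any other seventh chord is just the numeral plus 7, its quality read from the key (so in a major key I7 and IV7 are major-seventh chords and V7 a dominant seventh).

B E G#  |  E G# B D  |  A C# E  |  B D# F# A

I64 - V7/IV - IV - V7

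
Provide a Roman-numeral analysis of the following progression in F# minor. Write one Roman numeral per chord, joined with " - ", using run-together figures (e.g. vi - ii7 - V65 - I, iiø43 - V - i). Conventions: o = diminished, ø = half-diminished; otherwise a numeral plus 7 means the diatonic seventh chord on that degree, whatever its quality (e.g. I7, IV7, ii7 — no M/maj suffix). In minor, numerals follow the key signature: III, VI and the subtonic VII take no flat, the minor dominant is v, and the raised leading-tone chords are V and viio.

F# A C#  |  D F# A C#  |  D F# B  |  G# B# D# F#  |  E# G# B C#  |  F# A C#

F#-A-C# has root F#, degree 1 in F# minor, so i.
D-F#-A-C#: major seventh chord on D = scale degree 6 → VI7.
D-F#-B: root B is the subdominant; minor triad there is iv6.
G#-B#-D#-F#: a dominant seventh chord on G#, the applied dominant of V → V7/V.
E#-G#-B-C#: root C# is the dominant; dominant seventh chord there is V65.
F#-A-C#: root F# is the tonic; minor triad there is i.

i - VI7 - iv6 - V7/V - V65 - i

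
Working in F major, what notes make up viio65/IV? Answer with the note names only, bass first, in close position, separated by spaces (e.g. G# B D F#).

viio65/IV is a secondary leading-tone chord. The target IV is Bb in F major; the applied chord is rooted a semitone below, on A.
Building a fully diminished seventh chord on A gives A-C-Eb-Gb.
The figured bass 65 indicates first inversion, placing the third (C) in the bass: C-Eb-Gb-A.

C Eb Gb A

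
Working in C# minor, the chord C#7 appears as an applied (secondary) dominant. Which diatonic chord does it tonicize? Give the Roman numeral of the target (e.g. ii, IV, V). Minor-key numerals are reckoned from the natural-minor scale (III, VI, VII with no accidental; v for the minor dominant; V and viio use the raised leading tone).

iv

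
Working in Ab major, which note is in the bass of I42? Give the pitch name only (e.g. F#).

G

I in Ab major has root Ab; the chord is Ab-C-Eb-G.
The figure 42 means third inversion — the seventh is in the bass.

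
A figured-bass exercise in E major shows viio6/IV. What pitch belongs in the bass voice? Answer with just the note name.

B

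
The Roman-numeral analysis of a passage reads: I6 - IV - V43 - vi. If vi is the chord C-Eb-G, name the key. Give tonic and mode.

Eb major

The anchor chord is a minor triad on C, labeled vi.
If C is scale degree 6 and the mode makes that degree carry a minor triad, the tonic is Eb and the mode is major.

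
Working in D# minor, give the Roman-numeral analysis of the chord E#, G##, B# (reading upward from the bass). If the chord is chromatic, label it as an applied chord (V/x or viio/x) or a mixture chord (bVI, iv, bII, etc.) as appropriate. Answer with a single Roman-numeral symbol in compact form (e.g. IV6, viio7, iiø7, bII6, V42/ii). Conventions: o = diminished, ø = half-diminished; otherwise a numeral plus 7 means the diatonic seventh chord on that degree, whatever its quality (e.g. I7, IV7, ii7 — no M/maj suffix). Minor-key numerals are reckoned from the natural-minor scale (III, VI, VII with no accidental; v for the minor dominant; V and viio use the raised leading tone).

V/V

The pitches E#-G##-B# form a major triad rooted on E#.
E# is not a diatonic chord root with this quality in D# minor, but it lies a perfect fifth above A# (V), so the chord functions as an applied dominant of V.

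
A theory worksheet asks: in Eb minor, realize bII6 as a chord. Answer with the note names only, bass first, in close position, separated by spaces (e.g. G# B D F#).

Ab Cb Fb

bII6 is the Neapolitan sixth — a major triad on the lowered second degree, here in its customary first inversion. In Eb minor that root is Fb.
So the chord is Fb-Ab-Cb.
With the 6 figure the chord is in first inversion; from the bass Ab upward in close position it reads Ab-Cb-Fb.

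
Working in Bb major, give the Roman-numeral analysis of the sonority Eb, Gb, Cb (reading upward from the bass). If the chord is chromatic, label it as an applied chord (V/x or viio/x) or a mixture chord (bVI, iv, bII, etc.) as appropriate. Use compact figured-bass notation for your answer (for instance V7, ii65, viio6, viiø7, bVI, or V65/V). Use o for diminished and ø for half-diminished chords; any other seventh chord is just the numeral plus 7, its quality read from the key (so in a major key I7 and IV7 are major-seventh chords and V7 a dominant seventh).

bII6

The pitches Cb-Eb-Gb form a major triad rooted on Cb.
Cb is the lowered second degree of Bb major (diatonic 2 would be C). This is the Neapolitan sixth — a major triad on the lowered second degree, here in its customary first inversion.
With Eb in the bass the chord is in first inversion, so the figured bass is 6.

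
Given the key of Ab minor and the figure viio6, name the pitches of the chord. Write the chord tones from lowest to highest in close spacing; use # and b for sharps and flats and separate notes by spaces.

In Ab minor, the leading-tone chord is built on the raised seventh degree, G.
Stacking thirds from G gives G-Bb-Db.
The figured bass 6 indicates first inversion, placing the third (Bb) in the bass: Bb-Db-G.

Bb Db G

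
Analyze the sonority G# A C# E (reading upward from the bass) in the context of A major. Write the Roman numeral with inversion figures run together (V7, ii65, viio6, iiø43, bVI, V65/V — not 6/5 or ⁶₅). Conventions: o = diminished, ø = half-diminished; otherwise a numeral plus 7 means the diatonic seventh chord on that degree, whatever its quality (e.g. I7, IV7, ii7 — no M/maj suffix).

I42

The pitches A-C#-E-G# form a major seventh chord rooted on A.
In A major, A is the tonic; the diatonic major seventh chord there is I7.
With G# in the bass the chord is in third inversion, so the figured bass is 42.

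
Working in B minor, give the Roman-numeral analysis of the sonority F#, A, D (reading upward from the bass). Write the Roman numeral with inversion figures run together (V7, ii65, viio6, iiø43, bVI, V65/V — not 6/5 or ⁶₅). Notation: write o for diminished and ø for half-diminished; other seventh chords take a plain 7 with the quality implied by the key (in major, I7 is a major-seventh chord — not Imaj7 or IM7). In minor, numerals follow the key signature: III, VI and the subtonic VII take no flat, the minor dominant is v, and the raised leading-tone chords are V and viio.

III6

The pitches D-F#-A form a major triad rooted on D.
D is scale degree 3 in B minor, and a major triad on that degree is written III.
With F# in the bass the chord is in first inversion, so the figured bass is 6.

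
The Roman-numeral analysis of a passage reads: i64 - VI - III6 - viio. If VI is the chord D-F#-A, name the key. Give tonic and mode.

VI is given as D-F#-A — a major triad with root D.
If D is scale degree 6 and the mode makes that degree carry a major triad, the tonic is F# and the mode is minor.

F# minor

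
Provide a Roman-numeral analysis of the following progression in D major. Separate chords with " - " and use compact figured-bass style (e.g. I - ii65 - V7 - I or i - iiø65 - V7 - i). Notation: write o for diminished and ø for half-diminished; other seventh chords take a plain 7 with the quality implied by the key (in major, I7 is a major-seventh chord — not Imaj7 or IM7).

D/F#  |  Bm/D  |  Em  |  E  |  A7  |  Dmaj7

D/F# has root D, degree 1 in D major, so I6.
Bm/D: root B is the submediant; minor triad there is vi6.
Em: root E is the supertonic; minor triad there is ii.
E: chromatic; E is V of V, so V/V.
A7 has root A, degree 5 in D major, so V7.
Dmaj7: root D is the tonic; major seventh chord there is I7.

I6 - vi6 - ii - V/V - V7 - I7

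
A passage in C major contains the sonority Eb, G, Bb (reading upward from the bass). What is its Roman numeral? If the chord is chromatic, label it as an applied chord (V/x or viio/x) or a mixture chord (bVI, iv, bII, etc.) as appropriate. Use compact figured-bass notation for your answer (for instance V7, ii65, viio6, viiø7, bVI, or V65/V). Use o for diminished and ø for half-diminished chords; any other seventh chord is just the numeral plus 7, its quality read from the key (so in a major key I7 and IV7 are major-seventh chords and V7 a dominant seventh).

Stacked in thirds the chord is Eb-G-Bb: a major triad on Eb.
Eb is the lowered third degree of C major (diatonic 3 would be E). This is a major triad on the lowered third degree, borrowed from the parallel minor.

bIII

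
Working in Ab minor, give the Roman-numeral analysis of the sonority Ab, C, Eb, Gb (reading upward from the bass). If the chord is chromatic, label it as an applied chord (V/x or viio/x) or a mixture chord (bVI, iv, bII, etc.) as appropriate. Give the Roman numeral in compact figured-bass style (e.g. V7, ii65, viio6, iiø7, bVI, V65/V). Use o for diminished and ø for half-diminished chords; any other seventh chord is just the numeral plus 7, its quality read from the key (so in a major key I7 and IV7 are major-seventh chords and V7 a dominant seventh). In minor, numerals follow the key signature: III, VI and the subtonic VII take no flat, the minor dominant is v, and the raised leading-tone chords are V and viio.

V7/iv

The pitches Ab-C-Eb-Gb form a dominant seventh chord rooted on Ab.
Ab is not a diatonic chord root with this quality in Ab minor, but it lies a perfect fifth above Db (iv), so the chord functions as an applied dominant of iv.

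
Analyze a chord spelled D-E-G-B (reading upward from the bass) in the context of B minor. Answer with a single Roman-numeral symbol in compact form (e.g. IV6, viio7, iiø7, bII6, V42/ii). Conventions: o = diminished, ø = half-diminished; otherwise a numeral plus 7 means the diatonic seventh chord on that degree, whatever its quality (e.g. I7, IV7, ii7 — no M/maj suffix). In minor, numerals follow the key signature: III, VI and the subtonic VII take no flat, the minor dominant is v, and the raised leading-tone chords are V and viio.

Stacked in thirds the chord is E-G-B-D: a minor seventh chord on E.
E is scale degree 4 in B minor, and a minor seventh chord on that degree is written iv7.
With D in the bass the chord is in third inversion, so the figured bass is 42.

iv42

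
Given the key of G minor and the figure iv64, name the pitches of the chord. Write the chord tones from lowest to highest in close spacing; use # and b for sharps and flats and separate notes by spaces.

In G minor, the fourth degree is C, and the diatonic chord built there is a minor triad.
Stacking thirds from C gives C-Eb-G.
With the 64 figure the chord is in second inversion; from the bass G upward in close position it reads G-C-Eb.

G C Eb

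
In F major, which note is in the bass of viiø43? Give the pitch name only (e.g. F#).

viiø in F major has root E; the chord is E-G-Bb-D.
The figure 43 means second inversion — the fifth is in the bass.

Bb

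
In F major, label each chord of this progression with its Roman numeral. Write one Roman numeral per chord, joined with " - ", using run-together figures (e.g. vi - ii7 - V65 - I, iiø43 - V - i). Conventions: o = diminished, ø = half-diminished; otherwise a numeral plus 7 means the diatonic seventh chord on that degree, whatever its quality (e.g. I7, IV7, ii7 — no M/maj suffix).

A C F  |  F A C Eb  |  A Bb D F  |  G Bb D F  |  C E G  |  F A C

I6 - V7/IV - IV42 - ii7 - V - I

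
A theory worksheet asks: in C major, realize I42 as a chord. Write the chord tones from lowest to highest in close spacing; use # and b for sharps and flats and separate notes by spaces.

The numeral's case and figure indicate a major seventh chord. In C major its root, the tonic, is C.
Stacking thirds from C gives C-E-G-B.
The figured bass 42 indicates third inversion, placing the seventh (B) in the bass: B-C-E-G.

B C E G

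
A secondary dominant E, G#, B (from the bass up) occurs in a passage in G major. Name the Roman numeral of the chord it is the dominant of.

The chord is a major triad on E.
A dominant resolves down a perfect fifth: E → A. In G major, A is scale degree 2, i.e. ii.

ii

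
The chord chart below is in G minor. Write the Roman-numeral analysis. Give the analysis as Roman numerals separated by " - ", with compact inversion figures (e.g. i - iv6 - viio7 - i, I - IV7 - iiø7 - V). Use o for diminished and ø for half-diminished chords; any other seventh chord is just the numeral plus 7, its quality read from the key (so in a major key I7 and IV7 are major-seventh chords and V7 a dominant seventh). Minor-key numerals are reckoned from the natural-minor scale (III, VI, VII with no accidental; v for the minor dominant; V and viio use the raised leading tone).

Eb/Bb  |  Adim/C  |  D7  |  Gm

Eb/Bb: root Eb is the submediant; major triad there is VI64.
Adim/C has root A, degree 2 in G minor, so iio6.
D7: root D is the dominant; dominant seventh chord there is V7.
Gm has root G, degree 1 in G minor, so i.

VI64 - iio6 - V7 - i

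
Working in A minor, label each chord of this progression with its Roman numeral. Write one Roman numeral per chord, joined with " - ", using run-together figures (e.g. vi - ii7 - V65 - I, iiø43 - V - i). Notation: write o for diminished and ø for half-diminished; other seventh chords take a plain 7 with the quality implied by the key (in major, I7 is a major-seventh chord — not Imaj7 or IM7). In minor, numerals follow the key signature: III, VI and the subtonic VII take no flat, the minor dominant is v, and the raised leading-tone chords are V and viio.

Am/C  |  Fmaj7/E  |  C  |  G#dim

Am/C has root A, degree 1 in A minor, so i6.
Fmaj7/E: root F is the submediant; major seventh chord there is VI42.
C has root C, degree 3 in A minor, so III.
G#dim: diminished triad on G# = scale degree 7 → viio.

i6 - VI42 - III - viio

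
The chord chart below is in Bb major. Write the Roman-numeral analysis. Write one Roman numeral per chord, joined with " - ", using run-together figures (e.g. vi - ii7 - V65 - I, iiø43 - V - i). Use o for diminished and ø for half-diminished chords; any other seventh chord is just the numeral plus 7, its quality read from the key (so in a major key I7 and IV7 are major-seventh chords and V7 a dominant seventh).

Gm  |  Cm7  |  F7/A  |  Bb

vi - ii7 - V65 - I

Gm has root G, degree 6 in Bb major, so vi.
Cm7: minor seventh chord on C = scale degree 2 → ii7.
F7/A has root F, degree 5 in Bb major, so V65.
Bb has root Bb, degree 1 in Bb major, so I.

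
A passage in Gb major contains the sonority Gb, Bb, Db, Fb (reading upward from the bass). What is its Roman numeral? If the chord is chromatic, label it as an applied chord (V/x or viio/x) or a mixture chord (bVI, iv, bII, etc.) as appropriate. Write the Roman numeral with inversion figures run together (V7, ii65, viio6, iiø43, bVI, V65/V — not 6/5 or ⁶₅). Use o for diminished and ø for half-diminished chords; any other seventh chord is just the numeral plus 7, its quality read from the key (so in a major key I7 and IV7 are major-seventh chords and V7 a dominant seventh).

Stacked in thirds the chord is Gb-Bb-Db-Fb: a dominant seventh chord on Gb.
Gb is not a diatonic chord root with this quality in Gb major, but it lies a perfect fifth above Cb (IV), so the chord functions as an applied dominant of IV.

V7/IV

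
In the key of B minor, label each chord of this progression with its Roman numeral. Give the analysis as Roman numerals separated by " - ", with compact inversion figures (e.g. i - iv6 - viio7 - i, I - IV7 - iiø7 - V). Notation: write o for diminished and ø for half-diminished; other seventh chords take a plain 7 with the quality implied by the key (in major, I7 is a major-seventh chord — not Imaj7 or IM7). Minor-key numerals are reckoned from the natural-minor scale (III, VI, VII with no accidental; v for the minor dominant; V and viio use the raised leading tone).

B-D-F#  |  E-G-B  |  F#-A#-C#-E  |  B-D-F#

B-D-F# has root B, degree 1 in B minor, so i.
E-G-B has root E, degree 4 in B minor, so iv.
F#-A#-C#-E has root F#, degree 5 in B minor, so V7.
B-D-F#: minor triad on B = scale degree 1 → i.

i - iv - V7 - i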